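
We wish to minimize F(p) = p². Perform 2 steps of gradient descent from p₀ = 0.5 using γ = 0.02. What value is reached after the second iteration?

F′(p) = 2p
p₁ = 0.5 − 0.02·1 = 0.48
p₂ = 0.48 − 0.02·0.96 = 0.4608

0.4608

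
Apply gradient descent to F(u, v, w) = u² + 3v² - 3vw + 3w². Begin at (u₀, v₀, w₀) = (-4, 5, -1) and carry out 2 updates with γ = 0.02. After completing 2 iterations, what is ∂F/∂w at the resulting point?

∇F = (2u, 6v - 3w, -3v + 6w)
(u₁, v₁, w₁) = (-4, 5, -1) − 0.02·(-8, 33, -21) = (-3.84, 4.34, -0.58)
(u₂, v₂, w₂) = (-3.84, 4.34, -0.58) − 0.02·(-7.68, 27.78, -16.5) = (-3.6864, 3.7844, -0.25)
∂F/∂w at (-3.6864, 3.7844, -0.25) = -12.8532

-12.8532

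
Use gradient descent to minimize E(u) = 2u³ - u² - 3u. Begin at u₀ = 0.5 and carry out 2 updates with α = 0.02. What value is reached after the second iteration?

E′(u) = 6u² - 2u - 3
u₁ = 0.5 − 0.02·(-2.5) = 0.55
u₂ = 0.55 − 0.02·(-2.285) = 0.5957

0.5957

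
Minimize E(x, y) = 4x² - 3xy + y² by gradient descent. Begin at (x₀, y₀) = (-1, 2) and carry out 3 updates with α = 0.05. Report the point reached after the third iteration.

∇E = (8x - 3y, -3x + 2y)
(x₁, y₁) = (-1, 2) − 0.05·(-14, 7) = (-0.3, 1.65)
(x₂, y₂) = (-0.3, 1.65) − 0.05·(-7.35, 4.2) = (0.0675, 1.44)
(x₃, y₃) = (0.0675, 1.44) − 0.05·(-3.78, 2.6775) = (0.2565, 1.306125)

(0.2565, 1.306125)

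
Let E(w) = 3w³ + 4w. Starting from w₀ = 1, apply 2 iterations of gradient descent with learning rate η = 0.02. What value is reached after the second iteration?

E′(w) = 9w² + 4
w₁ = 1 − 0.02·13 = 0.74
w₂ = 0.74 − 0.02·8.9284 = 0.561432

0.561432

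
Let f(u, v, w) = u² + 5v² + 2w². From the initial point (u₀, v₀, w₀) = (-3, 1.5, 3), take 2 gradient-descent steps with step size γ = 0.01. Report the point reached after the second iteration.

∇f = (2u, 10v, 4w)
Step 1: at (-3, 1.5, 3), ∇f = (-6, 15, 12) → (-3, 1.5, 3) − 0.01·(-6, 15, 12) = (-2.94, 1.35, 2.88)
Step 2: at (-2.94, 1.35, 2.88), ∇f = (-5.88, 13.5, 11.52) → (-2.94, 1.35, 2.88) − 0.01·(-5.88, 13.5, 11.52) = (-2.8812, 1.215, 2.7648)

(-2.8812, 1.215, 2.7648)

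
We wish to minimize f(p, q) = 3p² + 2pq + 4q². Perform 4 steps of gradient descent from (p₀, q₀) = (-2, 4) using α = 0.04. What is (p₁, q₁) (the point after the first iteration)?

∇f = (6p + 2q, 2p + 8q)
Step 1: at (-2, 4), ∇f = (-4, 28) → (-2, 4) − 0.04·(-4, 28) = (-1.84, 2.88)

(-1.84, 2.88)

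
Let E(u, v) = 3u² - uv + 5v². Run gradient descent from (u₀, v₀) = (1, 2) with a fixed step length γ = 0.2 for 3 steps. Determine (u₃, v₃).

∇E = (6u - v, -u + 10v)
(u₁, v₁) = (1, 2) − 0.2·(4, 19) = (0.2, -1.8)
(u₂, v₂) = (0.2, -1.8) − 0.2·(3, -18.2) = (-0.4, 1.84)
(u₃, v₃) = (-0.4, 1.84) − 0.2·(-4.24, 18.8) = (0.448, -1.92)

(0.448, -1.92)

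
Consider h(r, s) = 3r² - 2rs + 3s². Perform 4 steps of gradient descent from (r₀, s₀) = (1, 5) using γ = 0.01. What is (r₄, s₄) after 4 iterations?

(1.11525376, 3.9808256)

∇h = (6r - 2s, -2r + 6s)
(r₁, s₁) = (1, 5) − 0.01·(-4, 28) = (1.04, 4.72)
(r₂, s₂) = (1.04, 4.72) − 0.01·(-3.2, 26.24) = (1.072, 4.4576)
(r₃, s₃) = (1.072, 4.4576) − 0.01·(-2.4832, 24.6016) = (1.096832, 4.211584)
(r₄, s₄) = (1.096832, 4.211584) − 0.01·(-1.842176, 23.07584) = (1.11525376, 3.9808256)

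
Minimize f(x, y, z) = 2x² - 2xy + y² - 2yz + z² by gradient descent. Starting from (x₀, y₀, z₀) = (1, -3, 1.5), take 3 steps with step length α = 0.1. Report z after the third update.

-0.2

∇f = (4x - 2y, -2x + 2y - 2z, -2y + 2z)
Step 1: at (1, -3, 1.5), ∇f = (10, -11, 9) → (1, -3, 1.5) − 0.1·(10, -11, 9) = (0, -1.9, 0.6)
Step 2: at (0, -1.9, 0.6), ∇f = (3.8, -5, 5) → (0, -1.9, 0.6) − 0.1·(3.8, -5, 5) = (-0.38, -1.4, 0.1)
Step 3: at (-0.38, -1.4, 0.1), ∇f = (1.28, -2.24, 3) → (-0.38, -1.4, 0.1) − 0.1·(1.28, -2.24, 3) = (-0.508, -1.176, -0.2)
z = -0.2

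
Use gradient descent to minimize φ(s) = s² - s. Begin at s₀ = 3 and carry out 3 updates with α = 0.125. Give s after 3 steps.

φ′(s) = 2s - 1
Step 1: φ′(3) = 5; s₁ = 3 − 0.125·5 = 2.375
Step 2: φ′(2.375) = 3.75; s₂ = 2.375 − 0.125·3.75 = 1.90625
Step 3: φ′(1.90625) = 2.8125; s₃ = 1.90625 − 0.125·2.8125 = 1.5546875

1.5546875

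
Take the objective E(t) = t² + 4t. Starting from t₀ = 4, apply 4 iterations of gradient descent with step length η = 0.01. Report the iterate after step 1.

E′(t) = 2t + 4
t₁ = 4 − 0.01·12 = 3.88

3.88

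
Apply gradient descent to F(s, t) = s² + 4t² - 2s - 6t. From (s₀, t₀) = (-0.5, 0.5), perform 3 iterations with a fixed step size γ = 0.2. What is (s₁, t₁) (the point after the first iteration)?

∇F = (2s - 2, 8t - 6)
(s₁, t₁) = (-0.5, 0.5) − 0.2·(-3, -2) = (0.1, 0.9)

(0.1, 0.9)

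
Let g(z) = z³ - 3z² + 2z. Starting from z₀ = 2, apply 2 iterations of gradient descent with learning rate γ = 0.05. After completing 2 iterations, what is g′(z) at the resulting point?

g′(z) = 3z² - 6z + 2
z₁ = 2 − 0.05·2 = 1.9
z₂ = 1.9 − 0.05·1.43 = 1.8285
g′(z) at (1.8285) = 1.05923675

1.05923675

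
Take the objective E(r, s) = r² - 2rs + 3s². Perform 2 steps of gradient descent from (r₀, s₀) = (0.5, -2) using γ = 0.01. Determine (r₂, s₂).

(0.4036, -1.7488)

∇E = (2r - 2s, -2r + 6s)
Step 1: at (0.5, -2), ∇E = (5, -13) → (0.5, -2) − 0.01·(5, -13) = (0.45, -1.87)
Step 2: at (0.45, -1.87), ∇E = (4.64, -12.12) → (0.45, -1.87) − 0.01·(4.64, -12.12) = (0.4036, -1.7488)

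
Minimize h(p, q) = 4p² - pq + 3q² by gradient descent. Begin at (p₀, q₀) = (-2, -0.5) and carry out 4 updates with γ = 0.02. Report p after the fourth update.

-1.02470848

∇h = (8p - q, -p + 6q)
Step 1: at (-2, -0.5), ∇h = (-15.5, -1) → (-2, -0.5) − 0.02·(-15.5, -1) = (-1.69, -0.48)
Step 2: at (-1.69, -0.48), ∇h = (-13.04, -1.19) → (-1.69, -0.48) − 0.02·(-13.04, -1.19) = (-1.4292, -0.4562)
Step 3: at (-1.4292, -0.4562), ∇h = (-10.9774, -1.308) → (-1.4292, -0.4562) − 0.02·(-10.9774, -1.308) = (-1.209652, -0.43004)
Step 4: at (-1.209652, -0.43004), ∇h = (-9.247176, -1.370588) → (-1.209652, -0.43004) − 0.02·(-9.247176, -1.370588) = (-1.02470848, -0.40262824)
p = -1.02470848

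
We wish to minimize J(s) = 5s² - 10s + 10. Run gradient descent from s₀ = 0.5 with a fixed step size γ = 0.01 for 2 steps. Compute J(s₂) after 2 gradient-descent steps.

5.820125

J′(s) = 10s - 10
Step 1: J′(0.5) = -5; s₁ = 0.5 − 0.01·(-5) = 0.55
Step 2: J′(0.55) = -4.5; s₂ = 0.55 − 0.01·(-4.5) = 0.595
J(0.595) = 5.820125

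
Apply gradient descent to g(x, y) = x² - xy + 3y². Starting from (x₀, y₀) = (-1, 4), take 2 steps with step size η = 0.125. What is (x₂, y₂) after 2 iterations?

∇g = (2x - y, -x + 6y)
(x₁, y₁) = (-1, 4) − 0.125·(-6, 25) = (-0.25, 0.875)
(x₂, y₂) = (-0.25, 0.875) − 0.125·(-1.375, 5.5) = (-0.078125, 0.1875)

(-0.078125, 0.1875)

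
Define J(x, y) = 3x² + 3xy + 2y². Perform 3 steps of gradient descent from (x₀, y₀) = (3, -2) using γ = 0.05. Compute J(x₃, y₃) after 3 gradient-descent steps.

6.156125

∇J = (6x + 3y, 3x + 4y)
Step 1: at (3, -2), ∇J = (12, 1) → (3, -2) − 0.05·(12, 1) = (2.4, -2.05)
Step 2: at (2.4, -2.05), ∇J = (8.25, -1) → (2.4, -2.05) − 0.05·(8.25, -1) = (1.9875, -2)
Step 3: at (1.9875, -2), ∇J = (5.925, -2.0375) → (1.9875, -2) − 0.05·(5.925, -2.0375) = (1.69125, -1.898125)
J(1.69125, -1.898125) = 6.156125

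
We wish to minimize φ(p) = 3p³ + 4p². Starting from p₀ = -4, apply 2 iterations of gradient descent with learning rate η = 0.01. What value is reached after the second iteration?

-7.069696

φ′(p) = 9p² + 8p
Step 1: φ′(-4) = 112; p₁ = -4 − 0.01·112 = -5.12
Step 2: φ′(-5.12) = 194.9696; p₂ = -5.12 − 0.01·194.9696 = -7.069696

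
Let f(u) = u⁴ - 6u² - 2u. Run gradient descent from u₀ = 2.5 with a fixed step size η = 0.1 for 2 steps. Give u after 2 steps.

f′(u) = 4u³ - 12u - 2
Step 1: f′(2.5) = 30.5; u₁ = 2.5 − 0.1·30.5 = -0.55
Step 2: f′(-0.55) = 3.9345; u₂ = -0.55 − 0.1·3.9345 = -0.94345

-0.94345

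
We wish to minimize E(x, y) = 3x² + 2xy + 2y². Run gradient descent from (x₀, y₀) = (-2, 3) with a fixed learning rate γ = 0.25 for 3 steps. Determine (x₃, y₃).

∇E = (6x + 2y, 2x + 4y)
Step 1: at (-2, 3), ∇E = (-6, 8) → (-2, 3) − 0.25·(-6, 8) = (-0.5, 1)
Step 2: at (-0.5, 1), ∇E = (-1, 3) → (-0.5, 1) − 0.25·(-1, 3) = (-0.25, 0.25)
Step 3: at (-0.25, 0.25), ∇E = (-1, 0.5) → (-0.25, 0.25) − 0.25·(-1, 0.5) = (0, 0.125)

(0, 0.125)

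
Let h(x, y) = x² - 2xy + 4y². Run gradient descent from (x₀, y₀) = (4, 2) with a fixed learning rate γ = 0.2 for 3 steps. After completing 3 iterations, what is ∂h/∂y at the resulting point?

-1.664

∇h = (2x - 2y, -2x + 8y)
(x₁, y₁) = (4, 2) − 0.2·(4, 8) = (3.2, 0.4)
(x₂, y₂) = (3.2, 0.4) − 0.2·(5.6, -3.2) = (2.08, 1.04)
(x₃, y₃) = (2.08, 1.04) − 0.2·(2.08, 4.16) = (1.664, 0.208)
∂h/∂y at (1.664, 0.208) = -1.664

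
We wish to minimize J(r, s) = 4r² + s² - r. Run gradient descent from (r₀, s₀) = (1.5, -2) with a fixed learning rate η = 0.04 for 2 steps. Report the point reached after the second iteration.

∇J = (8r - 1, 2s)
Step 1: at (1.5, -2), ∇J = (11, -4) → (1.5, -2) − 0.04·(11, -4) = (1.06, -1.84)
Step 2: at (1.06, -1.84), ∇J = (7.48, -3.68) → (1.06, -1.84) − 0.04·(7.48, -3.68) = (0.7608, -1.6928)

(0.7608, -1.6928)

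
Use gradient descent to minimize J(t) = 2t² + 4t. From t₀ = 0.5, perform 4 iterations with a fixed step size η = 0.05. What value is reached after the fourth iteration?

J′(t) = 4t + 4
Step 1: J′(0.5) = 6; t₁ = 0.5 − 0.05·6 = 0.2
Step 2: J′(0.2) = 4.8; t₂ = 0.2 − 0.05·4.8 = -0.04
Step 3: J′(-0.04) = 3.84; t₃ = -0.04 − 0.05·3.84 = -0.232
Step 4: J′(-0.232) = 3.072; t₄ = -0.232 − 0.05·3.072 = -0.3856

-0.3856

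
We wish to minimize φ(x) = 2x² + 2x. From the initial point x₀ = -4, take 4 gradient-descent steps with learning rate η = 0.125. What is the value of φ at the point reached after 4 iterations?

φ′(x) = 4x + 2
Step 1: φ′(-4) = -14; x₁ = -4 − 0.125·(-14) = -2.25
Step 2: φ′(-2.25) = -7; x₂ = -2.25 − 0.125·(-7) = -1.375
Step 3: φ′(-1.375) = -3.5; x₃ = -1.375 − 0.125·(-3.5) = -0.9375
Step 4: φ′(-0.9375) = -1.75; x₄ = -0.9375 − 0.125·(-1.75) = -0.71875
φ(-0.71875) = -0.404296875

-0.404296875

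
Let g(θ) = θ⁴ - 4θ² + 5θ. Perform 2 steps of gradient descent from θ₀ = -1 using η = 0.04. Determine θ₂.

-1.59272704

g′(θ) = 4θ³ - 8θ + 5
Step 1: g′(-1) = 9; θ₁ = -1 − 0.04·9 = -1.36
Step 2: g′(-1.36) = 5.818176; θ₂ = -1.36 − 0.04·5.818176 = -1.59272704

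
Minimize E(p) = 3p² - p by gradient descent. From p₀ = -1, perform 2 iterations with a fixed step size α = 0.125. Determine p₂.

E′(p) = 6p - 1
p₁ = -1 − 0.125·(-7) = -0.125
p₂ = -0.125 − 0.125·(-1.75) = 0.09375

0.09375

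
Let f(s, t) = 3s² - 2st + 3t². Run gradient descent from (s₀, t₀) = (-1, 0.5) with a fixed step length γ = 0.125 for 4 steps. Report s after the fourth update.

∇f = (6s - 2t, -2s + 6t)
Step 1: at (-1, 0.5), ∇f = (-7, 5) → (-1, 0.5) − 0.125·(-7, 5) = (-0.125, -0.125)
Step 2: at (-0.125, -0.125), ∇f = (-0.5, -0.5) → (-0.125, -0.125) − 0.125·(-0.5, -0.5) = (-0.0625, -0.0625)
Step 3: at (-0.0625, -0.0625), ∇f = (-0.25, -0.25) → (-0.0625, -0.0625) − 0.125·(-0.25, -0.25) = (-0.03125, -0.03125)
Step 4: at (-0.03125, -0.03125), ∇f = (-0.125, -0.125) → (-0.03125, -0.03125) − 0.125·(-0.125, -0.125) = (-0.015625, -0.015625)
s = -0.015625

-0.015625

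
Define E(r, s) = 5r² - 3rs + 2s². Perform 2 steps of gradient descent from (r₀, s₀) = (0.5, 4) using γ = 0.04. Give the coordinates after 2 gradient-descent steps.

∇E = (10r - 3s, -3r + 4s)
Step 1: at (0.5, 4), ∇E = (-7, 14.5) → (0.5, 4) − 0.04·(-7, 14.5) = (0.78, 3.42)
Step 2: at (0.78, 3.42), ∇E = (-2.46, 11.34) → (0.78, 3.42) − 0.04·(-2.46, 11.34) = (0.8784, 2.9664)

(0.8784, 2.9664)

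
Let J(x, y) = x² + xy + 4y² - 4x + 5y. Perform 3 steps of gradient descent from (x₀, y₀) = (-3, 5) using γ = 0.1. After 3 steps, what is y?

-0.35

∇J = (2x + y - 4, x + 8y + 5)
Step 1: at (-3, 5), ∇J = (-5, 42) → (-3, 5) − 0.1·(-5, 42) = (-2.5, 0.8)
Step 2: at (-2.5, 0.8), ∇J = (-8.2, 8.9) → (-2.5, 0.8) − 0.1·(-8.2, 8.9) = (-1.68, -0.09)
Step 3: at (-1.68, -0.09), ∇J = (-7.45, 2.6) → (-1.68, -0.09) − 0.1·(-7.45, 2.6) = (-0.935, -0.35)
y = -0.35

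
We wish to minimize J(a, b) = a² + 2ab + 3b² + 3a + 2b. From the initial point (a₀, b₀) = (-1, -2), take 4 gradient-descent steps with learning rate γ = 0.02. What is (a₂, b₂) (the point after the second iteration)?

∇J = (2a + 2b + 3, 2a + 6b + 2)
(a₁, b₁) = (-1, -2) − 0.02·(-3, -12) = (-0.94, -1.76)
(a₂, b₂) = (-0.94, -1.76) − 0.02·(-2.4, -10.44) = (-0.892, -1.5512)

(-0.892, -1.5512)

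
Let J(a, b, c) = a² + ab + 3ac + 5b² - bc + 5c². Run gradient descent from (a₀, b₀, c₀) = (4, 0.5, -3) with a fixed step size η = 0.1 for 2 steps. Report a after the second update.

3.655

∇J = (2a + b + 3c, a + 10b - c, 3a - b + 10c)
Step 1: at (4, 0.5, -3), ∇J = (-0.5, 12, -18.5) → (4, 0.5, -3) − 0.1·(-0.5, 12, -18.5) = (4.05, -0.7, -1.15)
Step 2: at (4.05, -0.7, -1.15), ∇J = (3.95, -1.8, 1.35) → (4.05, -0.7, -1.15) − 0.1·(3.95, -1.8, 1.35) = (3.655, -0.52, -1.285)
a = 3.655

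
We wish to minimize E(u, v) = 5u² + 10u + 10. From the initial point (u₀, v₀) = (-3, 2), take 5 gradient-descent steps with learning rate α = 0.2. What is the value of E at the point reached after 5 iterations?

25

∇E = (10u + 10, 0)
(u₁, v₁) = (-3, 2) − 0.2·(-20, 0) = (1, 2)
(u₂, v₂) = (1, 2) − 0.2·(20, 0) = (-3, 2)
(u₃, v₃) = (-3, 2) − 0.2·(-20, 0) = (1, 2)
(u₄, v₄) = (1, 2) − 0.2·(20, 0) = (-3, 2)
(u₅, v₅) = (-3, 2) − 0.2·(-20, 0) = (1, 2)
E(1, 2) = 25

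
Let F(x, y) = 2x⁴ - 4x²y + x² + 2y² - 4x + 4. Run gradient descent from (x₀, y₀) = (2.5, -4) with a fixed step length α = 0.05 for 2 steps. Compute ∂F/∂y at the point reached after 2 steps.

-142969.81436416

∇F = (8x³ - 8xy + 2x - 4, -4x² + 4y)
(x₁, y₁) = (2.5, -4) − 0.05·(206, -41) = (-7.8, -1.95)
(x₂, y₂) = (-7.8, -1.95) − 0.05·(-3937.696, -251.16) = (189.0848, 10.608)
∂F/∂y at (189.0848, 10.608) = -142969.81436416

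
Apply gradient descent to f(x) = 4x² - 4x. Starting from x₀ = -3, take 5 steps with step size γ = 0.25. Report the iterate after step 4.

f′(x) = 8x - 4
x₁ = -3 − 0.25·(-28) = 4
x₂ = 4 − 0.25·28 = -3
x₃ = -3 − 0.25·(-28) = 4
x₄ = 4 − 0.25·28 = -3

-3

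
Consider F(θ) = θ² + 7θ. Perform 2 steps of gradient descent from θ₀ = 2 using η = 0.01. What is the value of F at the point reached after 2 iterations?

15.65163684

F′(θ) = 2θ + 7
θ₁ = 2 − 0.01·11 = 1.89
θ₂ = 1.89 − 0.01·10.78 = 1.7822
F(1.7822) = 15.65163684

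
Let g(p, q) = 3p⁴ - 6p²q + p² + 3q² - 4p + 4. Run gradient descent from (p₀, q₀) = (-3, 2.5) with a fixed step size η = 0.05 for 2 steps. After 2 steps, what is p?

∇g = (12p³ - 12pq + 2p - 4, -6p² + 6q)
Step 1: at (-3, 2.5), ∇g = (-244, -39) → (-3, 2.5) − 0.05·(-244, -39) = (9.2, 4.45)
Step 2: at (9.2, 4.45), ∇g = (8867.376, -481.14) → (9.2, 4.45) − 0.05·(8867.376, -481.14) = (-434.1688, 28.507)
p = -434.1688

-434.1688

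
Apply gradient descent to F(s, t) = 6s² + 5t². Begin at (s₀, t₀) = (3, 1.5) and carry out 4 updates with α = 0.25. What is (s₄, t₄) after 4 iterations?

(48, 7.59375)

∇F = (12s, 10t)
(s₁, t₁) = (3, 1.5) − 0.25·(36, 15) = (-6, -2.25)
(s₂, t₂) = (-6, -2.25) − 0.25·(-72, -22.5) = (12, 3.375)
(s₃, t₃) = (12, 3.375) − 0.25·(144, 33.75) = (-24, -5.0625)
(s₄, t₄) = (-24, -5.0625) − 0.25·(-288, -50.625) = (48, 7.59375)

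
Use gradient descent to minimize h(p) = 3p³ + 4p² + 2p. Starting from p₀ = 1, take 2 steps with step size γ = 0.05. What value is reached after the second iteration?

h′(p) = 9p² + 8p + 2
Step 1: h′(1) = 19; p₁ = 1 − 0.05·19 = 0.05
Step 2: h′(0.05) = 2.4225; p₂ = 0.05 − 0.05·2.4225 = -0.071125

-0.071125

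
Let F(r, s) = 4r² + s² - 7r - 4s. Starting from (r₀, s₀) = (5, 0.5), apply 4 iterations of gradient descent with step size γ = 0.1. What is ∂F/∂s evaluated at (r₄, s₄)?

∇F = (8r - 7, 2s - 4)
(r₁, s₁) = (5, 0.5) − 0.1·(33, -3) = (1.7, 0.8)
(r₂, s₂) = (1.7, 0.8) − 0.1·(6.6, -2.4) = (1.04, 1.04)
(r₃, s₃) = (1.04, 1.04) − 0.1·(1.32, -1.92) = (0.908, 1.232)
(r₄, s₄) = (0.908, 1.232) − 0.1·(0.264, -1.536) = (0.8816, 1.3856)
∂F/∂s at (0.8816, 1.3856) = -1.2288

-1.2288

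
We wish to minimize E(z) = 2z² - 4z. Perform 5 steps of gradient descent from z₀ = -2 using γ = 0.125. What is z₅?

0.90625

E′(z) = 4z - 4
Step 1: E′(-2) = -12; z₁ = -2 − 0.125·(-12) = -0.5
Step 2: E′(-0.5) = -6; z₂ = -0.5 − 0.125·(-6) = 0.25
Step 3: E′(0.25) = -3; z₃ = 0.25 − 0.125·(-3) = 0.625
Step 4: E′(0.625) = -1.5; z₄ = 0.625 − 0.125·(-1.5) = 0.8125
Step 5: E′(0.8125) = -0.75; z₅ = 0.8125 − 0.125·(-0.75) = 0.90625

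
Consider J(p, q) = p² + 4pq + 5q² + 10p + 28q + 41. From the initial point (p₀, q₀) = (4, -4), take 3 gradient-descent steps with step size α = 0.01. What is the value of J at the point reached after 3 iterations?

∇J = (2p + 4q + 10, 4p + 10q + 28)
(p₁, q₁) = (4, -4) − 0.01·(2, 4) = (3.98, -4.04)
(p₂, q₂) = (3.98, -4.04) − 0.01·(1.8, 3.52) = (3.962, -4.0752)
(p₃, q₃) = (3.962, -4.0752) − 0.01·(1.6232, 3.096) = (3.945768, -4.10616)
J(3.945768, -4.10616) = 0.549215914304

0.549215914304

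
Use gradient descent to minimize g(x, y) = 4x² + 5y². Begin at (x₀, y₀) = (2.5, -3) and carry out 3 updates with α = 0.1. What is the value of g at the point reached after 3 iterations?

0.0016

∇g = (8x, 10y)
(x₁, y₁) = (2.5, -3) − 0.1·(20, -30) = (0.5, 0)
(x₂, y₂) = (0.5, 0) − 0.1·(4, 0) = (0.1, 0)
(x₃, y₃) = (0.1, 0) − 0.1·(0.8, 0) = (0.02, 0)
g(0.02, 0) = 0.0016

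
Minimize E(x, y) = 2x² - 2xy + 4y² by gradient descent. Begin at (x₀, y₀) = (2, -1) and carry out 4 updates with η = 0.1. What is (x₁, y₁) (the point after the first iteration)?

∇E = (4x - 2y, -2x + 8y)
Step 1: at (2, -1), ∇E = (10, -12) → (2, -1) − 0.1·(10, -12) = (1, 0.2)

(1, 0.2)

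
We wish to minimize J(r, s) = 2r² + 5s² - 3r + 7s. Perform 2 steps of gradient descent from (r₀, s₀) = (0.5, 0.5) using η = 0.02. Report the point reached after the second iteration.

(0.5384, 0.068)

∇J = (4r - 3, 10s + 7)
(r₁, s₁) = (0.5, 0.5) − 0.02·(-1, 12) = (0.52, 0.26)
(r₂, s₂) = (0.52, 0.26) − 0.02·(-0.92, 9.6) = (0.5384, 0.068)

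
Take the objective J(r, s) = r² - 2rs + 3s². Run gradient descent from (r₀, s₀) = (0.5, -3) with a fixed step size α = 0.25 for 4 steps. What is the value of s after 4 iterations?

∇J = (2r - 2s, -2r + 6s)
Step 1: at (0.5, -3), ∇J = (7, -19) → (0.5, -3) − 0.25·(7, -19) = (-1.25, 1.75)
Step 2: at (-1.25, 1.75), ∇J = (-6, 13) → (-1.25, 1.75) − 0.25·(-6, 13) = (0.25, -1.5)
Step 3: at (0.25, -1.5), ∇J = (3.5, -9.5) → (0.25, -1.5) − 0.25·(3.5, -9.5) = (-0.625, 0.875)
Step 4: at (-0.625, 0.875), ∇J = (-3, 6.5) → (-0.625, 0.875) − 0.25·(-3, 6.5) = (0.125, -0.75)
s = -0.75

-0.75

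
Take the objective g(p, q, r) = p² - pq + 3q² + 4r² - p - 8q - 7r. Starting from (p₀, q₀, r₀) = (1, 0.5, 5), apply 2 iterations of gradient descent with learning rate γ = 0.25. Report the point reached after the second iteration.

(1.1875, 1.21875, 5)

∇g = (2p - q - 1, -p + 6q - 8, 8r - 7)
Step 1: at (1, 0.5, 5), ∇g = (0.5, -6, 33) → (1, 0.5, 5) − 0.25·(0.5, -6, 33) = (0.875, 2, -3.25)
Step 2: at (0.875, 2, -3.25), ∇g = (-1.25, 3.125, -33) → (0.875, 2, -3.25) − 0.25·(-1.25, 3.125, -33) = (1.1875, 1.21875, 5)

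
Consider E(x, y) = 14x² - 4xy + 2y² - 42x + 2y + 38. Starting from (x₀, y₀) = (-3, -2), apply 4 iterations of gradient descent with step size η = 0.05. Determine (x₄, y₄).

(1.2272, -0.6464)

∇E = (28x - 4y - 42, -4x + 4y + 2)
Step 1: at (-3, -2), ∇E = (-118, 6) → (-3, -2) − 0.05·(-118, 6) = (2.9, -2.3)
Step 2: at (2.9, -2.3), ∇E = (48.4, -18.8) → (2.9, -2.3) − 0.05·(48.4, -18.8) = (0.48, -1.36)
Step 3: at (0.48, -1.36), ∇E = (-23.12, -5.36) → (0.48, -1.36) − 0.05·(-23.12, -5.36) = (1.636, -1.092)
Step 4: at (1.636, -1.092), ∇E = (8.176, -8.912) → (1.636, -1.092) − 0.05·(8.176, -8.912) = (1.2272, -0.6464)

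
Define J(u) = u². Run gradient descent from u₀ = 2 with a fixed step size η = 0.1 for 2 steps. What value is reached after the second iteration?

1.28

J′(u) = 2u
u₁ = 2 − 0.1·4 = 1.6
u₂ = 1.6 − 0.1·3.2 = 1.28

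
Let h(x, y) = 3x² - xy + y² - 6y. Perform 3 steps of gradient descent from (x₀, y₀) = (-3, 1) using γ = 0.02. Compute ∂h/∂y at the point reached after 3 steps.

-1.851512

∇h = (6x - y, -x + 2y - 6)
(x₁, y₁) = (-3, 1) − 0.02·(-19, -1) = (-2.62, 1.02)
(x₂, y₂) = (-2.62, 1.02) − 0.02·(-16.74, -1.34) = (-2.2852, 1.0468)
(x₃, y₃) = (-2.2852, 1.0468) − 0.02·(-14.758, -1.6212) = (-1.99004, 1.079224)
∂h/∂y at (-1.99004, 1.079224) = -1.851512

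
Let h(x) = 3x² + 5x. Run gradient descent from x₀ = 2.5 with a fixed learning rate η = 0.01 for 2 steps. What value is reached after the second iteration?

2.112

h′(x) = 6x + 5
Step 1: h′(2.5) = 20; x₁ = 2.5 − 0.01·20 = 2.3
Step 2: h′(2.3) = 18.8; x₂ = 2.3 − 0.01·18.8 = 2.112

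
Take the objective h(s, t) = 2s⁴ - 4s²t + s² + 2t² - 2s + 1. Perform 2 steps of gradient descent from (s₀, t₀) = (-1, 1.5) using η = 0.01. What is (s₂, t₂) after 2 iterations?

∇h = (8s³ - 8st + 2s - 2, -4s² + 4t)
Step 1: at (-1, 1.5), ∇h = (0, 2) → (-1, 1.5) − 0.01·(0, 2) = (-1, 1.48)
Step 2: at (-1, 1.48), ∇h = (-0.16, 1.92) → (-1, 1.48) − 0.01·(-0.16, 1.92) = (-0.9984, 1.4608)

(-0.9984, 1.4608)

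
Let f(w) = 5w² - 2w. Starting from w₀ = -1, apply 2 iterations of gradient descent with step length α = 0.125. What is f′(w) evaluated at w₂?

f′(w) = 10w - 2
Step 1: f′(-1) = -12; w₁ = -1 − 0.125·(-12) = 0.5
Step 2: f′(0.5) = 3; w₂ = 0.5 − 0.125·3 = 0.125
f′(w) at (0.125) = -0.75

-0.75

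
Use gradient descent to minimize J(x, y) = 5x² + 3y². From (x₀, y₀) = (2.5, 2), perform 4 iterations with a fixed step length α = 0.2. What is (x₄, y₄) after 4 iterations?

∇J = (10x, 6y)
Step 1: at (2.5, 2), ∇J = (25, 12) → (2.5, 2) − 0.2·(25, 12) = (-2.5, -0.4)
Step 2: at (-2.5, -0.4), ∇J = (-25, -2.4) → (-2.5, -0.4) − 0.2·(-25, -2.4) = (2.5, 0.08)
Step 3: at (2.5, 0.08), ∇J = (25, 0.48) → (2.5, 0.08) − 0.2·(25, 0.48) = (-2.5, -0.016)
Step 4: at (-2.5, -0.016), ∇J = (-25, -0.096) → (-2.5, -0.016) − 0.2·(-25, -0.096) = (2.5, 0.0032)

(2.5, 0.0032)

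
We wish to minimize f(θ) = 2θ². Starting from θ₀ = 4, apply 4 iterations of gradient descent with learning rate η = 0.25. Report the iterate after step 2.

0

f′(θ) = 4θ
Step 1: f′(4) = 16; θ₁ = 4 − 0.25·16 = 0
Step 2: f′(0) = 0; θ₂ = 0 − 0.25·0 = 0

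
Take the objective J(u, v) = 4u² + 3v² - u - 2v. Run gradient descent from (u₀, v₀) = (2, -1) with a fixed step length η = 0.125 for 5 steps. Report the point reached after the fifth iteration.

(0.125, 0.33203125)

∇J = (8u - 1, 6v - 2)
(u₁, v₁) = (2, -1) − 0.125·(15, -8) = (0.125, 0)
(u₂, v₂) = (0.125, 0) − 0.125·(0, -2) = (0.125, 0.25)
(u₃, v₃) = (0.125, 0.25) − 0.125·(0, -0.5) = (0.125, 0.3125)
(u₄, v₄) = (0.125, 0.3125) − 0.125·(0, -0.125) = (0.125, 0.328125)
(u₅, v₅) = (0.125, 0.328125) − 0.125·(0, -0.03125) = (0.125, 0.33203125)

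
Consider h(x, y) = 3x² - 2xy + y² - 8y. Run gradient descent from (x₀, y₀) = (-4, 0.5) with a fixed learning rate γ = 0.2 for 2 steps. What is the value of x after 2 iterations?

∇h = (6x - 2y, -2x + 2y - 8)
(x₁, y₁) = (-4, 0.5) − 0.2·(-25, 1) = (1, 0.3)
(x₂, y₂) = (1, 0.3) − 0.2·(5.4, -9.4) = (-0.08, 2.18)
x = -0.08

-0.08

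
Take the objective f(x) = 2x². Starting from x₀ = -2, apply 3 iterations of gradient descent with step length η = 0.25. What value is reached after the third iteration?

f′(x) = 4x
x₁ = -2 − 0.25·(-8) = 0
x₂ = 0 − 0.25·0 = 0
x₃ = 0 − 0.25·0 = 0

0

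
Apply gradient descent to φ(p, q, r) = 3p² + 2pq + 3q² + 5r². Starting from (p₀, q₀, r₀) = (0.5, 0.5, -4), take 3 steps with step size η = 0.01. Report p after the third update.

∇φ = (6p + 2q, 2p + 6q, 10r)
Step 1: at (0.5, 0.5, -4), ∇φ = (4, 4, -40) → (0.5, 0.5, -4) − 0.01·(4, 4, -40) = (0.46, 0.46, -3.6)
Step 2: at (0.46, 0.46, -3.6), ∇φ = (3.68, 3.68, -36) → (0.46, 0.46, -3.6) − 0.01·(3.68, 3.68, -36) = (0.4232, 0.4232, -3.24)
Step 3: at (0.4232, 0.4232, -3.24), ∇φ = (3.3856, 3.3856, -32.4) → (0.4232, 0.4232, -3.24) − 0.01·(3.3856, 3.3856, -32.4) = (0.389344, 0.389344, -2.916)
p = 0.389344

0.389344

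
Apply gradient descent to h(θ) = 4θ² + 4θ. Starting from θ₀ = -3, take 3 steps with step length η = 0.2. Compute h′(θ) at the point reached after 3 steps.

4.32

h′(θ) = 8θ + 4
θ₁ = -3 − 0.2·(-20) = 1
θ₂ = 1 − 0.2·12 = -1.4
θ₃ = -1.4 − 0.2·(-7.2) = 0.04
h′(θ) at (0.04) = 4.32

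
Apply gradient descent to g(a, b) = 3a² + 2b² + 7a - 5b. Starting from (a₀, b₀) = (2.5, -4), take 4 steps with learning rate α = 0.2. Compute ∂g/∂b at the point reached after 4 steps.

-0.0336

∇g = (6a + 7, 4b - 5)
(a₁, b₁) = (2.5, -4) − 0.2·(22, -21) = (-1.9, 0.2)
(a₂, b₂) = (-1.9, 0.2) − 0.2·(-4.4, -4.2) = (-1.02, 1.04)
(a₃, b₃) = (-1.02, 1.04) − 0.2·(0.88, -0.84) = (-1.196, 1.208)
(a₄, b₄) = (-1.196, 1.208) − 0.2·(-0.176, -0.168) = (-1.1608, 1.2416)
∂g/∂b at (-1.1608, 1.2416) = -0.0336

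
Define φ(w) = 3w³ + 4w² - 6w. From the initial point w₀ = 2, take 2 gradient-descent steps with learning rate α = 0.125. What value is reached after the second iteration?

-15.0703125

φ′(w) = 9w² + 8w - 6
Step 1: φ′(2) = 46; w₁ = 2 − 0.125·46 = -3.75
Step 2: φ′(-3.75) = 90.5625; w₂ = -3.75 − 0.125·90.5625 = -15.0703125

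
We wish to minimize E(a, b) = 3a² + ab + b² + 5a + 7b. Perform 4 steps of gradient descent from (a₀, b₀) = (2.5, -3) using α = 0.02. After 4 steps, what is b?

-3.22715776

∇E = (6a + b + 5, a + 2b + 7)
(a₁, b₁) = (2.5, -3) − 0.02·(17, 3.5) = (2.16, -3.07)
(a₂, b₂) = (2.16, -3.07) − 0.02·(14.89, 3.02) = (1.8622, -3.1304)
(a₃, b₃) = (1.8622, -3.1304) − 0.02·(13.0428, 2.6014) = (1.601344, -3.182428)
(a₄, b₄) = (1.601344, -3.182428) − 0.02·(11.425636, 2.236488) = (1.37283128, -3.22715776)
b = -3.22715776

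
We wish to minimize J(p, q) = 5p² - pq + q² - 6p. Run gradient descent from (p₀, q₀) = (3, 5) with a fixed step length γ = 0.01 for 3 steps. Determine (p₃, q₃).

(2.483065, 4.788693)

∇J = (10p - q - 6, -p + 2q)
(p₁, q₁) = (3, 5) − 0.01·(19, 7) = (2.81, 4.93)
(p₂, q₂) = (2.81, 4.93) − 0.01·(17.17, 7.05) = (2.6383, 4.8595)
(p₃, q₃) = (2.6383, 4.8595) − 0.01·(15.5235, 7.0807) = (2.483065, 4.788693)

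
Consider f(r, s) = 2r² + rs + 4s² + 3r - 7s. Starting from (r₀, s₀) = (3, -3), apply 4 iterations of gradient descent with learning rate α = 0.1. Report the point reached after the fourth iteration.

∇f = (4r + s + 3, r + 8s - 7)
(r₁, s₁) = (3, -3) − 0.1·(12, -28) = (1.8, -0.2)
(r₂, s₂) = (1.8, -0.2) − 0.1·(10, -6.8) = (0.8, 0.48)
(r₃, s₃) = (0.8, 0.48) − 0.1·(6.68, -2.36) = (0.132, 0.716)
(r₄, s₄) = (0.132, 0.716) − 0.1·(4.244, -1.14) = (-0.2924, 0.83)

(-0.2924, 0.83)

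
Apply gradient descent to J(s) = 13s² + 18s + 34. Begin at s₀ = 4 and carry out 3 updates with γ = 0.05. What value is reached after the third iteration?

-0.819

J′(s) = 26s + 18
Step 1: J′(4) = 122; s₁ = 4 − 0.05·122 = -2.1
Step 2: J′(-2.1) = -36.6; s₂ = -2.1 − 0.05·(-36.6) = -0.27
Step 3: J′(-0.27) = 10.98; s₃ = -0.27 − 0.05·10.98 = -0.819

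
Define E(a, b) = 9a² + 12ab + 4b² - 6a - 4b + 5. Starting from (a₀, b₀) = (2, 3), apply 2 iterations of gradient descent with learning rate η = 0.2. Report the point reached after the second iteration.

∇E = (18a + 12b - 6, 12a + 8b - 4)
(a₁, b₁) = (2, 3) − 0.2·(66, 44) = (-11.2, -5.8)
(a₂, b₂) = (-11.2, -5.8) − 0.2·(-277.2, -184.8) = (44.24, 31.16)

(44.24, 31.16)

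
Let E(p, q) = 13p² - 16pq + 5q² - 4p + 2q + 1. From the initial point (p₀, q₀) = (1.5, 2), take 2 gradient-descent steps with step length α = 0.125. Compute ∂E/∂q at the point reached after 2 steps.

-23.125

∇E = (26p - 16q - 4, -16p + 10q + 2)
(p₁, q₁) = (1.5, 2) − 0.125·(3, -2) = (1.125, 2.25)
(p₂, q₂) = (1.125, 2.25) − 0.125·(-10.75, 6.5) = (2.46875, 1.4375)
∂E/∂q at (2.46875, 1.4375) = -23.125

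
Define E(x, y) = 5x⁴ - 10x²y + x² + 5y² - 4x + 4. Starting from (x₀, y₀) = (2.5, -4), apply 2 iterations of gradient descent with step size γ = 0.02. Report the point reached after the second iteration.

∇E = (20x³ - 20xy + 2x - 4, -10x² + 10y)
(x₁, y₁) = (2.5, -4) − 0.02·(513.5, -102.5) = (-7.77, -1.95)
(x₂, y₂) = (-7.77, -1.95) − 0.02·(-9704.51866, -623.229) = (186.3203732, 10.51458)

(186.3203732, 10.51458)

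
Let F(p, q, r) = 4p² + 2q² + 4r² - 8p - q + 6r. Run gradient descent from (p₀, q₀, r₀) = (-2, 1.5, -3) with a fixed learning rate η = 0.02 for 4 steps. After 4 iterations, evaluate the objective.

∇F = (8p - 8, 4q - 1, 8r + 6)
Step 1: at (-2, 1.5, -3), ∇F = (-24, 5, -18) → (-2, 1.5, -3) − 0.02·(-24, 5, -18) = (-1.52, 1.4, -2.64)
Step 2: at (-1.52, 1.4, -2.64), ∇F = (-20.16, 4.6, -15.12) → (-1.52, 1.4, -2.64) − 0.02·(-20.16, 4.6, -15.12) = (-1.1168, 1.308, -2.3376)
Step 3: at (-1.1168, 1.308, -2.3376), ∇F = (-16.9344, 4.232, -12.7008) → (-1.1168, 1.308, -2.3376) − 0.02·(-16.9344, 4.232, -12.7008) = (-0.778112, 1.22336, -2.083584)
Step 4: at (-0.778112, 1.22336, -2.083584), ∇F = (-14.224896, 3.89344, -10.668672) → (-0.778112, 1.22336, -2.083584) − 0.02·(-14.224896, 3.89344, -10.668672) = (-0.49361408, 1.1454912, -1.87021056)
F(-0.49361408, 1.1454912, -1.87021056) = 9.17182785339392

9.17182785339392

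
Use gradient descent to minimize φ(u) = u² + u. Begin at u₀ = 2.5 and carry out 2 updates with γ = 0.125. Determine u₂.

1.1875

φ′(u) = 2u + 1
Step 1: φ′(2.5) = 6; u₁ = 2.5 − 0.125·6 = 1.75
Step 2: φ′(1.75) = 4.5; u₂ = 1.75 − 0.125·4.5 = 1.1875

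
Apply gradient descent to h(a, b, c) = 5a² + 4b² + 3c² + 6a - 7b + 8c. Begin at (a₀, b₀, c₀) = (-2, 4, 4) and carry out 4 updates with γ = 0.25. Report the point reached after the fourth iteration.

(-7.6875, 4, -1)

∇h = (10a + 6, 8b - 7, 6c + 8)
Step 1: at (-2, 4, 4), ∇h = (-14, 25, 32) → (-2, 4, 4) − 0.25·(-14, 25, 32) = (1.5, -2.25, -4)
Step 2: at (1.5, -2.25, -4), ∇h = (21, -25, -16) → (1.5, -2.25, -4) − 0.25·(21, -25, -16) = (-3.75, 4, 0)
Step 3: at (-3.75, 4, 0), ∇h = (-31.5, 25, 8) → (-3.75, 4, 0) − 0.25·(-31.5, 25, 8) = (4.125, -2.25, -2)
Step 4: at (4.125, -2.25, -2), ∇h = (47.25, -25, -4) → (4.125, -2.25, -2) − 0.25·(47.25, -25, -4) = (-7.6875, 4, -1)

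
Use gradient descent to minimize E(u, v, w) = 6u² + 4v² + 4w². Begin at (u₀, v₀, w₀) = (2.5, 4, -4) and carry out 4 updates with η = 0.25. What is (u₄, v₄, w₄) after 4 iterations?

(40, 4, -4)

∇E = (12u, 8v, 8w)
(u₁, v₁, w₁) = (2.5, 4, -4) − 0.25·(30, 32, -32) = (-5, -4, 4)
(u₂, v₂, w₂) = (-5, -4, 4) − 0.25·(-60, -32, 32) = (10, 4, -4)
(u₃, v₃, w₃) = (10, 4, -4) − 0.25·(120, 32, -32) = (-20, -4, 4)
(u₄, v₄, w₄) = (-20, -4, 4) − 0.25·(-240, -32, 32) = (40, 4, -4)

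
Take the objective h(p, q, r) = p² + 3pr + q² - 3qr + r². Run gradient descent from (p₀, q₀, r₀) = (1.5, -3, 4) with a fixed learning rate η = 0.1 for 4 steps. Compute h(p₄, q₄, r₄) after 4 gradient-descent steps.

-1.67261438

∇h = (2p + 3r, 2q - 3r, 3p - 3q + 2r)
(p₁, q₁, r₁) = (1.5, -3, 4) − 0.1·(15, -18, 21.5) = (0, -1.2, 1.85)
(p₂, q₂, r₂) = (0, -1.2, 1.85) − 0.1·(5.55, -7.95, 7.3) = (-0.555, -0.405, 1.12)
(p₃, q₃, r₃) = (-0.555, -0.405, 1.12) − 0.1·(2.25, -4.17, 1.79) = (-0.78, 0.012, 0.941)
(p₄, q₄, r₄) = (-0.78, 0.012, 0.941) − 0.1·(1.263, -2.799, -0.494) = (-0.9063, 0.2919, 0.9904)
h(-0.9063, 0.2919, 0.9904) = -1.67261438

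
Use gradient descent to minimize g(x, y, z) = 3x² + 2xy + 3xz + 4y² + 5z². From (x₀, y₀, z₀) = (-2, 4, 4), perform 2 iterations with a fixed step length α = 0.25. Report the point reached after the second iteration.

∇g = (6x + 2y + 3z, 2x + 8y, 3x + 10z)
Step 1: at (-2, 4, 4), ∇g = (8, 28, 34) → (-2, 4, 4) − 0.25·(8, 28, 34) = (-4, -3, -4.5)
Step 2: at (-4, -3, -4.5), ∇g = (-43.5, -32, -57) → (-4, -3, -4.5) − 0.25·(-43.5, -32, -57) = (6.875, 5, 9.75)

(6.875, 5, 9.75)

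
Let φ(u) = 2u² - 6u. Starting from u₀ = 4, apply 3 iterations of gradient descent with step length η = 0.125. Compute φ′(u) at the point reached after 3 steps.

φ′(u) = 4u - 6
Step 1: φ′(4) = 10; u₁ = 4 − 0.125·10 = 2.75
Step 2: φ′(2.75) = 5; u₂ = 2.75 − 0.125·5 = 2.125
Step 3: φ′(2.125) = 2.5; u₃ = 2.125 − 0.125·2.5 = 1.8125
φ′(u) at (1.8125) = 1.25

1.25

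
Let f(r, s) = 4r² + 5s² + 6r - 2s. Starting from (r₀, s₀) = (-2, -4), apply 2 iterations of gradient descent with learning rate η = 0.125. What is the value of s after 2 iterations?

-0.0625

∇f = (8r + 6, 10s - 2)
Step 1: at (-2, -4), ∇f = (-10, -42) → (-2, -4) − 0.125·(-10, -42) = (-0.75, 1.25)
Step 2: at (-0.75, 1.25), ∇f = (0, 10.5) → (-0.75, 1.25) − 0.125·(0, 10.5) = (-0.75, -0.0625)
s = -0.0625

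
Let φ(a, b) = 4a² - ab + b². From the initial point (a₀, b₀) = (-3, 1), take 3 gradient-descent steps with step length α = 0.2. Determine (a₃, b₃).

(0.8, 0)

∇φ = (8a - b, -a + 2b)
Step 1: at (-3, 1), ∇φ = (-25, 5) → (-3, 1) − 0.2·(-25, 5) = (2, 0)
Step 2: at (2, 0), ∇φ = (16, -2) → (2, 0) − 0.2·(16, -2) = (-1.2, 0.4)
Step 3: at (-1.2, 0.4), ∇φ = (-10, 2) → (-1.2, 0.4) − 0.2·(-10, 2) = (0.8, 0)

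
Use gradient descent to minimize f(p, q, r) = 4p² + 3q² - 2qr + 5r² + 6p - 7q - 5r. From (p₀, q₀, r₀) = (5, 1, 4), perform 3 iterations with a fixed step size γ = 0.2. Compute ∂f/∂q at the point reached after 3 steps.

20.568

∇f = (8p + 6, 6q - 2r - 7, -2q + 10r - 5)
(p₁, q₁, r₁) = (5, 1, 4) − 0.2·(46, -9, 33) = (-4.2, 2.8, -2.6)
(p₂, q₂, r₂) = (-4.2, 2.8, -2.6) − 0.2·(-27.6, 15, -36.6) = (1.32, -0.2, 4.72)
(p₃, q₃, r₃) = (1.32, -0.2, 4.72) − 0.2·(16.56, -17.64, 42.6) = (-1.992, 3.328, -3.8)
∂f/∂q at (-1.992, 3.328, -3.8) = 20.568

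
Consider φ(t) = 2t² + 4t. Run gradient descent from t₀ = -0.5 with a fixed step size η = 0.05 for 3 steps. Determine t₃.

φ′(t) = 4t + 4
t₁ = -0.5 − 0.05·2 = -0.6
t₂ = -0.6 − 0.05·1.6 = -0.68
t₃ = -0.68 − 0.05·1.28 = -0.744

-0.744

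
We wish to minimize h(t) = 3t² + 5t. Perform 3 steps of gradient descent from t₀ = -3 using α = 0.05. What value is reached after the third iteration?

-1.5765

h′(t) = 6t + 5
Step 1: h′(-3) = -13; t₁ = -3 − 0.05·(-13) = -2.35
Step 2: h′(-2.35) = -9.1; t₂ = -2.35 − 0.05·(-9.1) = -1.895
Step 3: h′(-1.895) = -6.37; t₃ = -1.895 − 0.05·(-6.37) = -1.5765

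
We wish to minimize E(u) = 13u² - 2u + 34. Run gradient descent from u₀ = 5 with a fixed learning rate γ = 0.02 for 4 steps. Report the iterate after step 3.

0.621376

E′(u) = 26u - 2
u₁ = 5 − 0.02·128 = 2.44
u₂ = 2.44 − 0.02·61.44 = 1.2112
u₃ = 1.2112 − 0.02·29.4912 = 0.621376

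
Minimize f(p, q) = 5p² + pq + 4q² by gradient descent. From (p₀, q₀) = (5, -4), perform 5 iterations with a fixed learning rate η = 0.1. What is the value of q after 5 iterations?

∇f = (10p + q, p + 8q)
(p₁, q₁) = (5, -4) − 0.1·(46, -27) = (0.4, -1.3)
(p₂, q₂) = (0.4, -1.3) − 0.1·(2.7, -10) = (0.13, -0.3)
(p₃, q₃) = (0.13, -0.3) − 0.1·(1, -2.27) = (0.03, -0.073)
(p₄, q₄) = (0.03, -0.073) − 0.1·(0.227, -0.554) = (0.0073, -0.0176)
(p₅, q₅) = (0.0073, -0.0176) − 0.1·(0.0554, -0.1335) = (0.00176, -0.00425)
q = -0.00425

-0.00425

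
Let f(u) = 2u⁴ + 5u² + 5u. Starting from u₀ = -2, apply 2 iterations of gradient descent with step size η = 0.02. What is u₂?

f′(u) = 8u³ + 10u + 5
u₁ = -2 − 0.02·(-79) = -0.42
u₂ = -0.42 − 0.02·0.207296 = -0.42414592

-0.42414592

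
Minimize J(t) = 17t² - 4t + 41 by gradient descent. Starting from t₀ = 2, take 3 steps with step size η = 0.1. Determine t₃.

-25.904

J′(t) = 34t - 4
t₁ = 2 − 0.1·64 = -4.4
t₂ = -4.4 − 0.1·(-153.6) = 10.96
t₃ = 10.96 − 0.1·368.64 = -25.904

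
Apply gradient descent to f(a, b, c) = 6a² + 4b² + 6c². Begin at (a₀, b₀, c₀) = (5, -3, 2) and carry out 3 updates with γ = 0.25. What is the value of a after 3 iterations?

∇f = (12a, 8b, 12c)
(a₁, b₁, c₁) = (5, -3, 2) − 0.25·(60, -24, 24) = (-10, 3, -4)
(a₂, b₂, c₂) = (-10, 3, -4) − 0.25·(-120, 24, -48) = (20, -3, 8)
(a₃, b₃, c₃) = (20, -3, 8) − 0.25·(240, -24, 96) = (-40, 3, -16)
a = -40

-40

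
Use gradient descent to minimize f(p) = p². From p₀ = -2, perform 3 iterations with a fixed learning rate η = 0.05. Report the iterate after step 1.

-1.8

f′(p) = 2p
p₁ = -2 − 0.05·(-4) = -1.8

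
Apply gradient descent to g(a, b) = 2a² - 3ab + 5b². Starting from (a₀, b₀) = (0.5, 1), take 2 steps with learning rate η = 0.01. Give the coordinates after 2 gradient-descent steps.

∇g = (4a - 3b, -3a + 10b)
(a₁, b₁) = (0.5, 1) − 0.01·(-1, 8.5) = (0.51, 0.915)
(a₂, b₂) = (0.51, 0.915) − 0.01·(-0.705, 7.62) = (0.51705, 0.8388)

(0.51705, 0.8388)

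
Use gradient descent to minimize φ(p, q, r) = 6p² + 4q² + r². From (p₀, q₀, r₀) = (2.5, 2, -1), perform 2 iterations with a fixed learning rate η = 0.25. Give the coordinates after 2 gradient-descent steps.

(10, 2, -0.25)

∇φ = (12p, 8q, 2r)
Step 1: at (2.5, 2, -1), ∇φ = (30, 16, -2) → (2.5, 2, -1) − 0.25·(30, 16, -2) = (-5, -2, -0.5)
Step 2: at (-5, -2, -0.5), ∇φ = (-60, -16, -1) → (-5, -2, -0.5) − 0.25·(-60, -16, -1) = (10, 2, -0.25)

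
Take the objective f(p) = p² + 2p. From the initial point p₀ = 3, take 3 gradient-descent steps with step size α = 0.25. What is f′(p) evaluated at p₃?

1

f′(p) = 2p + 2
Step 1: f′(3) = 8; p₁ = 3 − 0.25·8 = 1
Step 2: f′(1) = 4; p₂ = 1 − 0.25·4 = 0
Step 3: f′(0) = 2; p₃ = 0 − 0.25·2 = -0.5
f′(p) at (-0.5) = 1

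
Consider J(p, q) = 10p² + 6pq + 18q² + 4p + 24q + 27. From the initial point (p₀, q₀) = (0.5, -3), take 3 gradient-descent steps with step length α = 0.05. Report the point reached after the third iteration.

∇J = (20p + 6q + 4, 6p + 36q + 24)
Step 1: at (0.5, -3), ∇J = (-4, -81) → (0.5, -3) − 0.05·(-4, -81) = (0.7, 1.05)
Step 2: at (0.7, 1.05), ∇J = (24.3, 66) → (0.7, 1.05) − 0.05·(24.3, 66) = (-0.515, -2.25)
Step 3: at (-0.515, -2.25), ∇J = (-19.8, -60.09) → (-0.515, -2.25) − 0.05·(-19.8, -60.09) = (0.475, 0.7545)

(0.475, 0.7545)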